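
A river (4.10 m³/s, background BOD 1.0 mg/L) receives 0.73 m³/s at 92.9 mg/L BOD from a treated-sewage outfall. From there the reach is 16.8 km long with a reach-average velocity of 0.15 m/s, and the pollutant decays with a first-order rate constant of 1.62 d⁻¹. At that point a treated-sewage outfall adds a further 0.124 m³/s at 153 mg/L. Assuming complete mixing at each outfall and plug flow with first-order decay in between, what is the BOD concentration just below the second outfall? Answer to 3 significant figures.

5.61 mg/L

Conservation of mass: C = (4.100·1.000 + 0.7300·92.90) / 4.830 = 71.92/4.830 = 14.89 mg/L; combined flow 4.830 m³/s.
Travel time t = 16.8·1000 / 0.15 = 112000 s = 31.11 h.
Decay over the reach: 14.89·exp(−kt) = 14.89·0.1225 = 1.823 mg/L.
At the second outfall, C = (4.830·1.823 + 0.1240·153.0) / (4.830 + 0.1240) = 5.607 mg/L.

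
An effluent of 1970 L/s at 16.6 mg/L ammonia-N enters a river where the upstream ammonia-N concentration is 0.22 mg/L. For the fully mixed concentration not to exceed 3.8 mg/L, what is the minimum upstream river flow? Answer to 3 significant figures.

Set C_mix = 3.8: (Q·0.2200 + 1970·16.60) / (Q + 1970) = 3.8
→ Q = 1970·(16.60 − 3.8)/(3.8 − 0.2200) = 7044 L/s.

7040 L/s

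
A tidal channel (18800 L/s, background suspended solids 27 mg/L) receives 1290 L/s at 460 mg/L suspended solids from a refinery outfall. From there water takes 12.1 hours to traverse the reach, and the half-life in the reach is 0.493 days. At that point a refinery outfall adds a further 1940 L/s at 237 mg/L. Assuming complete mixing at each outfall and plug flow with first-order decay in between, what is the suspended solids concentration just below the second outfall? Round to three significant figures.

45.5 mg/L

After mixing, C = (18800·27.00 + 1290·460.0) / 20090 = 1101000/20090 = 54.80 mg/L; combined flow 20090 L/s.
Half-life 0.493 d → k = ln 2 / 0.493 = 1.406 d⁻¹.
After decay, C = 54.80 × e^(−kt) = 54.80 × 0.4922 = 26.97 mg/L.
At the second outfall, C = (20090·26.97 + 1940·237.0) / (20090 + 1940) = 45.47 mg/L.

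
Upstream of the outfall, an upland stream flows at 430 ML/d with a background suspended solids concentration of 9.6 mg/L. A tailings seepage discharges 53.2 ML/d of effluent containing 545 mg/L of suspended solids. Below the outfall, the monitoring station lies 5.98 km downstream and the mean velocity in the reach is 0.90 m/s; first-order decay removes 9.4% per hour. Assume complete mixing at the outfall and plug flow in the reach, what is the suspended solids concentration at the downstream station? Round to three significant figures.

57.1 mg/L

Mixed concentration C = ΣQC/ΣQ = (430.0·9.600 + 53.20·545.0) / 483.2 = 33120/483.2 = 68.55 mg/L.
Travel time t = 5.98·1000 / 0.90 = 6644 s = 1.846 h.
9.4%/h lost → k = −ln(1 − 0.094) = 0.09872 h⁻¹.
After decay, C = 68.55 × e^(−kt) = 68.55 × 0.8334 = 57.13 mg/L.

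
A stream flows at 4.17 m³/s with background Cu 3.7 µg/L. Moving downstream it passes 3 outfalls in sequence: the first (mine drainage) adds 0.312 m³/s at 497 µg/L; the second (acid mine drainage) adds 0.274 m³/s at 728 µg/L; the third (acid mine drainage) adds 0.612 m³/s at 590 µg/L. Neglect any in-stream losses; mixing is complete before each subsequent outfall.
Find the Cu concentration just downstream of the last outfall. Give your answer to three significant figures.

Below outfall 1: Q → 4.482 m³/s, C = (4.170·3.700 + 0.3120·497.0)/4.482 = 38.04 µg/L.
Below outfall 2: Q → 4.756 m³/s, C = (4.482·38.04 + 0.2740·728.0)/4.756 = 77.79 µg/L.
Below outfall 3: Q → 5.368 m³/s, C = (4.756·77.79 + 0.6120·590.0)/5.368 = 136.2 µg/L.

136 µg/L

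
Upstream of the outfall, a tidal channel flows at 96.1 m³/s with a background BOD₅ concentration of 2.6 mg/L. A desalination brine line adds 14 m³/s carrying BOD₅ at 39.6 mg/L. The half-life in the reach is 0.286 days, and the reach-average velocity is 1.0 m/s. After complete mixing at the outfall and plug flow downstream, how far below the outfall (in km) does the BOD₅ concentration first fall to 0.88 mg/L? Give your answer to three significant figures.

Mass balance: C = (96.10·2.600 + 14.00·39.60) / 110.1 = 804.3/110.1 = 7.305 mg/L.
Half-life 0.286 d → k = ln 2 / 0.286 = 2.424 d⁻¹.
Set 7.305·exp(−k·t) = 0.88 → t = ln(7.305/0.88)/k = 75450 s = 20.96 h.
Distance = v·t = 1.0·75450 = 75450 m = 75.45 km.

75.4 km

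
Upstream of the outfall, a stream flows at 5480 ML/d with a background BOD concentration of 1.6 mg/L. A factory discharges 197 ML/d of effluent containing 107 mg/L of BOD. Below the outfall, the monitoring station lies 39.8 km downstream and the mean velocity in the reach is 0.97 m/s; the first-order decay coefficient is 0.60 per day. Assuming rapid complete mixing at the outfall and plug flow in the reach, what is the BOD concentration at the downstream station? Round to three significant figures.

Mass balance: C = (5480·1.600 + 197.0·107.0) / 5677 = 29850/5677 = 5.258 mg/L.
Travel time t = 39.8·1000 / 0.97 = 41030 s = 11.40 h.
Applying C = C₀e^(−kt): 5.258 × 0.7521 = 3.954 mg/L.

3.95 mg/L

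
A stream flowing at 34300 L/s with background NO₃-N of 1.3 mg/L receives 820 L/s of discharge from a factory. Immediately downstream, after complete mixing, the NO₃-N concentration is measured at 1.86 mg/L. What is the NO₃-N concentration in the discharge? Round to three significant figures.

Mass balance: 34300·1.300 + 820.0·Cₑ = 35120·1.860
→ Cₑ = (35120·1.860 − 34300·1.300) / 820.0 = 25.28 mg/L.

25.3 mg/L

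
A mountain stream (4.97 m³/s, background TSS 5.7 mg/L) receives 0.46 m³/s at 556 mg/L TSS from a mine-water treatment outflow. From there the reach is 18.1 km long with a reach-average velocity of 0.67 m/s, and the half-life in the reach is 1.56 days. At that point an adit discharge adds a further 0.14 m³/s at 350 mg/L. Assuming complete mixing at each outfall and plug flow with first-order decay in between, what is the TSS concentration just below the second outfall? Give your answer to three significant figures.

Mass balance: C = (4.970·5.700 + 0.4600·556.0) / 5.430 = 284.1/5.430 = 52.32 mg/L; combined flow 5.430 m³/s.
Travel time t = 18.1·1000 / 0.67 = 27010 s = 7.504 h.
Half-life 1.56 d → k = ln 2 / 1.56 = 0.4443 d⁻¹.
After decay, C = 52.32 × e^(−kt) = 52.32 × 0.8703 = 45.53 mg/L.
At the second outfall, C = (5.430·45.53 + 0.1400·350.0) / (5.430 + 0.1400) = 53.18 mg/L.

53.2 mg/L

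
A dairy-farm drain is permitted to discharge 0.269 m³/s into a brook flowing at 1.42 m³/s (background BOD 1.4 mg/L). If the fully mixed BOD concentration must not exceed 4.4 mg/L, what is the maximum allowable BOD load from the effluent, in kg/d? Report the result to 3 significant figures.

470 kg/d

Mass balance at the limit: 1.420·1.400 + 0.2690·Cₑ = 1.689·4.4 → Cₑ = 20.24 mg/L.
Load = 0.2690 m³/s × 20.24 g/m³ × 86 400 s/d = 470.3 kg/d.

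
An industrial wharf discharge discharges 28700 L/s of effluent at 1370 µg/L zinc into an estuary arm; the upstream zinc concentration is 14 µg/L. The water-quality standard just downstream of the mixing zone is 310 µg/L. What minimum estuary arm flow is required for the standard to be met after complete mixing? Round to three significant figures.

103000 L/s

Set C_mix = 310: (Q·14.00 + 28700·1370) / (Q + 28700) = 310
→ Q = 28700·(1370 − 310)/(310 − 14.00) = 102800 L/s.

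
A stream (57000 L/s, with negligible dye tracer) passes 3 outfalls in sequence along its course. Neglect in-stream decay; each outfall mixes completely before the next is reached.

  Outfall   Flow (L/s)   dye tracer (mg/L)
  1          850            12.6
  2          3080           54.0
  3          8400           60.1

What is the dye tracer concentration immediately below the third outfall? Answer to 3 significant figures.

Below outfall 1: Q → 57850 L/s, C = (57000·0 + 850.0·12.60)/57850 = 0.1851 mg/L.
Below outfall 2: Q → 60930 L/s, C = (57850·0.1851 + 3080·54.00)/60930 = 2.905 mg/L.
Below outfall 3: Q → 69330 L/s, C = (60930·2.905 + 8400·60.10)/69330 = 9.835 mg/L.

9.84 mg/L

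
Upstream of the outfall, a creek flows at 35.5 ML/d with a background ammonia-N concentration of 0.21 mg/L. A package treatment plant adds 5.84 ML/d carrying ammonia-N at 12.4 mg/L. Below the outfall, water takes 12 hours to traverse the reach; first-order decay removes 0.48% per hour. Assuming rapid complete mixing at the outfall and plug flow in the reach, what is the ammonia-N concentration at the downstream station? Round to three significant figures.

1.82 mg/L

Conservation of mass: C = (35.50·0.2100 + 5.840·12.40) / 41.34 = 79.87/41.34 = 1.932 mg/L.
0.48%/h lost → k = −ln(1 − 0.0048) = 0.004812 h⁻¹.
Decay over the reach: 1.932·exp(−kt) = 1.932·0.9439 = 1.824 mg/L.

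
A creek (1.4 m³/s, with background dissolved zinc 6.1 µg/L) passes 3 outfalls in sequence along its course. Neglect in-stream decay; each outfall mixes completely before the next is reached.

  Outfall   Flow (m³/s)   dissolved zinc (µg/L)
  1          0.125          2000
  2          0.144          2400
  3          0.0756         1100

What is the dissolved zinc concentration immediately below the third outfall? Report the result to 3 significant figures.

394 µg/L

Outfall 1: combined Q = 1.525 m³/s; C = (1.400·6.100 + 0.1250·2000)/1.525 = 169.5 µg/L.
Outfall 2: combined Q = 1.669 m³/s; C = (1.525·169.5 + 0.1440·2400)/1.669 = 362.0 µg/L.
Outfall 3: combined Q = 1.745 m³/s; C = (1.669·362.0 + 0.07560·1100)/1.745 = 394.0 µg/L.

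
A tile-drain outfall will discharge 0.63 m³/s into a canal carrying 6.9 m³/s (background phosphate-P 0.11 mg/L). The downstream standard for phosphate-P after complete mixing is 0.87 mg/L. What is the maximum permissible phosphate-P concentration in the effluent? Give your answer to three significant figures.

At the limit, (Qr·Cr + Qe·Cₑ)/(Qr + Qe) = 0.87:
Cₑ = (7.530·0.87 − 6.900·0.1100) / 0.6300 = 9.194 mg/L.

9.19 mg/L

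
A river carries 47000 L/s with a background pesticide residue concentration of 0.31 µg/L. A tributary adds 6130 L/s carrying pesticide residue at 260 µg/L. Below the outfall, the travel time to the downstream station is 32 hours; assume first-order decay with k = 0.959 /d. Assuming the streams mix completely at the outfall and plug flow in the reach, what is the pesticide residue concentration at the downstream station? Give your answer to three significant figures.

Conservation of mass: C = (47000·0.3100 + 6130·260.0) / 53130 = 1608000/53130 = 30.27 µg/L.
After decay, C = 30.27 × e^(−kt) = 30.27 × 0.2784 = 8.428 µg/L.

8.43 µg/L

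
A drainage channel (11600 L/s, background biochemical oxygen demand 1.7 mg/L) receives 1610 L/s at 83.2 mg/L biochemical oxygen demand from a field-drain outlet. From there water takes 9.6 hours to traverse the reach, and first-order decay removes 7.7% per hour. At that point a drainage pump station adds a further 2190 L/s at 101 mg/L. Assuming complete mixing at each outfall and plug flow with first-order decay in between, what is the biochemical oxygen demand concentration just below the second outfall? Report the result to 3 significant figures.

19.0 mg/L

Mixed concentration C = ΣQC/ΣQ = (11600·1.700 + 1610·83.20) / 13210 = 153700/13210 = 11.63 mg/L; combined flow 13210 L/s.
7.7%/h lost → k = −ln(1 − 0.077) = 0.08013 h⁻¹.
Decay over the reach: 11.63·exp(−kt) = 11.63·0.4634 = 5.390 mg/L.
Second outfall: C = (13210·5.390 + 2190·101.0)/15400 = 18.99 mg/L.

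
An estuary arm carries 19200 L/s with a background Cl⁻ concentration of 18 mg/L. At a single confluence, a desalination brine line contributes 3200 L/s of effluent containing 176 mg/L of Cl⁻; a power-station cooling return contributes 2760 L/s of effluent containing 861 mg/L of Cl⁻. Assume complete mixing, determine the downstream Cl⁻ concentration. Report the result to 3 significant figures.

Mixed concentration C = ΣQC/ΣQ = (19200·18.00 + 3200·176.0 + 2760·861.0) / 25160 = 3285000/25160 = 130.6 mg/L.

131 mg/L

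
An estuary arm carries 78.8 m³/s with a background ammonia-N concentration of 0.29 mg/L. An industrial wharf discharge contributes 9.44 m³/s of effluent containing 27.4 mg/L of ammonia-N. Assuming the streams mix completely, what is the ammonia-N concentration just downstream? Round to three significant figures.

3.19 mg/L

Mixed concentration C = ΣQC/ΣQ = (78.80·0.2900 + 9.440·27.40) / 88.24 = 281.5/88.24 = 3.190 mg/L.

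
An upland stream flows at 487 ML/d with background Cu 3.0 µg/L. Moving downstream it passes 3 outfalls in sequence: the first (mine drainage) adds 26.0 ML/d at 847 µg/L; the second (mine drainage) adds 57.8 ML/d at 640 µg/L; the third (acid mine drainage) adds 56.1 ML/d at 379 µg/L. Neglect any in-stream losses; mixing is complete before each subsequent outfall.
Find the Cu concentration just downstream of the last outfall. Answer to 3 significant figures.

Below outfall 1: Q → 513.0 ML/d, C = (487.0·3.000 + 26.00·847.0)/513.0 = 45.78 µg/L.
Below outfall 2: Q → 570.8 ML/d, C = (513.0·45.78 + 57.80·640.0)/570.8 = 105.9 µg/L.
Below outfall 3: Q → 626.9 ML/d, C = (570.8·105.9 + 56.10·379.0)/626.9 = 130.4 µg/L.

130 µg/L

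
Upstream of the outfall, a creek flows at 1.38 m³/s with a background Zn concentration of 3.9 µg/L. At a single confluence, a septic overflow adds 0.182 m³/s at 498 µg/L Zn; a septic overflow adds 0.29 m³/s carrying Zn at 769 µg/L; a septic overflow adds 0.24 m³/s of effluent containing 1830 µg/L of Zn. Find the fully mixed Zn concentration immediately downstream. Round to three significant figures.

Mass balance: C = (1.380·3.900 + 0.1820·498.0 + 0.2900·769.0 + 0.2400·1830) / 2.092 = 758.2/2.092 = 362.4 µg/L.

362 µg/L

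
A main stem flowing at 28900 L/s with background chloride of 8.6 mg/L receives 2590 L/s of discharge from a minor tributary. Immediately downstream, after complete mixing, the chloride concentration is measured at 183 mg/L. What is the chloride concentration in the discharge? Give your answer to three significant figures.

2130 mg/L

Mass balance: 28900·8.600 + 2590·Cₑ = 31490·183.0
→ Cₑ = (31490·183.0 − 28900·8.600) / 2590 = 2129 mg/L.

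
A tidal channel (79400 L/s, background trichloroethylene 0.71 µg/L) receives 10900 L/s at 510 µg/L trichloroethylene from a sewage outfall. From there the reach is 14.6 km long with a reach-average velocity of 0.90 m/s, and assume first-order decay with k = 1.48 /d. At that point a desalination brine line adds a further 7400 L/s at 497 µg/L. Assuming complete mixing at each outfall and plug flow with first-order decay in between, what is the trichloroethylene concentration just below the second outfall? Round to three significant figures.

After mixing, C = (79400·0.7100 + 10900·510.0) / 90300 = 5615000/90300 = 62.19 µg/L; combined flow 90300 L/s.
Travel time t = 14.6·1000 / 0.90 = 16220 s = 4.506 h.
First-order decay: C = 62.19·exp(−k·t) = 62.19·0.7574 = 47.10 µg/L.
At the second outfall, C = (90300·47.10 + 7400·497.0) / (90300 + 7400) = 81.18 µg/L.

81.2 µg/L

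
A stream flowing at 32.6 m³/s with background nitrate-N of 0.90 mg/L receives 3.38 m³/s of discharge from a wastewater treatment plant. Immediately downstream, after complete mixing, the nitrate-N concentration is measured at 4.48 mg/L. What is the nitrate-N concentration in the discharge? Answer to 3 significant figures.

39.0 mg/L

Mass balance: 32.60·0.9000 + 3.380·Cₑ = 35.98·4.480
→ Cₑ = (35.98·4.480 − 32.60·0.9000) / 3.380 = 39.01 mg/L.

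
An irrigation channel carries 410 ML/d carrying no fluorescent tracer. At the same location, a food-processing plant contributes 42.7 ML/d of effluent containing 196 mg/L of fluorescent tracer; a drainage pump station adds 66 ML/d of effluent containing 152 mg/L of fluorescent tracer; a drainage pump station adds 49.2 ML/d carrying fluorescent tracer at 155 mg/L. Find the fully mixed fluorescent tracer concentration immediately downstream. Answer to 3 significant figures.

Mass balance: C = (410.0·0 + 42.70·196.0 + 66.00·152.0 + 49.20·155.0) / 567.9 = 26030/567.9 = 45.83 mg/L.

45.8 mg/L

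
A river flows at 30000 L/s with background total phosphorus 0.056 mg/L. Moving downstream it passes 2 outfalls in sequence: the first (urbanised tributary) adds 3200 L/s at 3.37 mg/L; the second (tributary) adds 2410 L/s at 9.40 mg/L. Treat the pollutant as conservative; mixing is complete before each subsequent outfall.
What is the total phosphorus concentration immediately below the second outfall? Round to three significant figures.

0.986 mg/L

Outfall 1: combined Q = 33200 L/s; C = (30000·0.05600 + 3200·3.370)/33200 = 0.3754 mg/L.
Outfall 2: combined Q = 35610 L/s; C = (33200·0.3754 + 2410·9.400)/35610 = 0.9862 mg/L.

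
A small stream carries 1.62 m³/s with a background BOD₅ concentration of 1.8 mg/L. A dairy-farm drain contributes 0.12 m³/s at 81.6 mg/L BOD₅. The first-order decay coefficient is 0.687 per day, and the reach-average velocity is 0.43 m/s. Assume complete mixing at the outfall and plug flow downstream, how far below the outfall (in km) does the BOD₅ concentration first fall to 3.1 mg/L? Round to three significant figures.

Flow-weighted average: C = (1.620·1.800 + 0.1200·81.60) / 1.740 = 12.71/1.740 = 7.303 mg/L.
Set 7.303·exp(−k·t) = 3.1 → t = ln(7.303/3.1)/k = 107800 s = 29.94 h.
Distance = v·t = 0.43·107800 = 46340 m = 46.34 km.

46.3 km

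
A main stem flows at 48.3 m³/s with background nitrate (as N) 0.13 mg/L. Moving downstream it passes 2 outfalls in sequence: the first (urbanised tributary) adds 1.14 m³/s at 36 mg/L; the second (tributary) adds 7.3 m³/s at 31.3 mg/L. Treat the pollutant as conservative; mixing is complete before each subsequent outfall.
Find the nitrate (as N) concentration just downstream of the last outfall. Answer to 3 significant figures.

4.86 mg/L

After outfall 1: Q = 48.30 + 1.140 = 49.44 m³/s; C = (48.30·0.1300 + 1.140·36.00)/49.44 = 0.9571 mg/L.
After outfall 2: Q = 49.44 + 7.300 = 56.74 m³/s; C = (49.44·0.9571 + 7.300·31.30)/56.74 = 4.861 mg/L.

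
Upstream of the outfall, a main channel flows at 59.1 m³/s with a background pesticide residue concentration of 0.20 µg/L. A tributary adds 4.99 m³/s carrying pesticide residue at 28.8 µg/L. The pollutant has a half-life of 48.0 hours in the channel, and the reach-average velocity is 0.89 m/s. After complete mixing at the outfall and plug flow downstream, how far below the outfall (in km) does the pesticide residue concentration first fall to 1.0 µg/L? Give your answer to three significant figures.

Mixed concentration C = ΣQC/ΣQ = (59.10·0.2000 + 4.990·28.80) / 64.09 = 155.5/64.09 = 2.427 µg/L.
Half-life 48.0 h → k = ln 2 / 48.0 = 0.01444 h⁻¹ = 0.3466 d⁻¹.
Set 2.427·exp(−k·t) = 1.0 → t = ln(2.427/1.0)/k = 221000 s = 61.39 h.
Distance = v·t = 0.89·221000 = 196700 m = 196.7 km.

197 km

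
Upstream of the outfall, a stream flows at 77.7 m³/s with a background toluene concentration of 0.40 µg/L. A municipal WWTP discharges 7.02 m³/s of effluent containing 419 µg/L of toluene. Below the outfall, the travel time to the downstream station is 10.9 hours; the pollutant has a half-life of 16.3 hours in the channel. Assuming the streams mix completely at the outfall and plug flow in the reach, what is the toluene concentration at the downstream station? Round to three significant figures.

22.1 µg/L

Flow-weighted average: C = (77.70·0.4000 + 7.020·419.0) / 84.72 = 2972/84.72 = 35.09 µg/L.
Half-life 16.3 h → k = ln 2 / 16.3 = 0.04252 h⁻¹ = 1.021 d⁻¹.
After decay, C = 35.09 × e^(−kt) = 35.09 × 0.6291 = 22.07 µg/L.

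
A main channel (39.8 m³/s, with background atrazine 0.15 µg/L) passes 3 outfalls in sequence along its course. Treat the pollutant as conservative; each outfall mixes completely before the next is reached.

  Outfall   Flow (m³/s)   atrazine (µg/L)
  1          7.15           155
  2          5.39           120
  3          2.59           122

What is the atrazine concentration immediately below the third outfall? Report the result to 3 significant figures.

37.8 µg/L

Outfall 1: combined Q = 46.95 m³/s; C = (39.80·0.1500 + 7.150·155.0)/46.95 = 23.73 µg/L.
Outfall 2: combined Q = 52.34 m³/s; C = (46.95·23.73 + 5.390·120.0)/52.34 = 33.65 µg/L.
Outfall 3: combined Q = 54.93 m³/s; C = (52.34·33.65 + 2.590·122.0)/54.93 = 37.81 µg/L.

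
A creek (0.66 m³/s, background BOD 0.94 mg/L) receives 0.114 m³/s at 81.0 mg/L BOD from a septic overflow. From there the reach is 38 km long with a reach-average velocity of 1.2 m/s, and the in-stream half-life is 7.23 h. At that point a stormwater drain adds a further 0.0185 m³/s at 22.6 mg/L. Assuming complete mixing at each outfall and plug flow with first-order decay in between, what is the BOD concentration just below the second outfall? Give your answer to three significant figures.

5.88 mg/L

Conservation of mass: C = (0.6600·0.9400 + 0.1140·81.00) / 0.7740 = 9.854/0.7740 = 12.73 mg/L; combined flow 0.7740 m³/s.
Travel time t = 38·1000 / 1.2 = 31670 s = 8.796 h.
Half-life 7.23 h → k = ln 2 / 7.23 = 0.09587 h⁻¹ = 2.301 d⁻¹.
After decay, C = 12.73 × e^(−kt) = 12.73 × 0.4303 = 5.478 mg/L.
At the second outfall, C = (0.7740·5.478 + 0.01850·22.60) / (0.7740 + 0.01850) = 5.878 mg/L.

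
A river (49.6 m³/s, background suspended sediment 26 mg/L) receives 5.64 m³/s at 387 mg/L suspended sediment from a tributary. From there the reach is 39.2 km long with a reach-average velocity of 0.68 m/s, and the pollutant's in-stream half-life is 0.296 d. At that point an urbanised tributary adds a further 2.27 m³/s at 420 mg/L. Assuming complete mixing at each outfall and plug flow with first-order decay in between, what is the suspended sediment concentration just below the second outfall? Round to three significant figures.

Flow-weighted average: C = (49.60·26.00 + 5.640·387.0) / 55.24 = 3472/55.24 = 62.86 mg/L; combined flow 55.24 m³/s.
Travel time t = 39.2·1000 / 0.68 = 57650 s = 16.01 h.
Half-life 0.296 d → k = ln 2 / 0.296 = 2.342 d⁻¹.
Decay over the reach: 62.86·exp(−kt) = 62.86·0.2096 = 13.18 mg/L.
Second outfall: C = (55.24·13.18 + 2.270·420.0)/57.51 = 29.23 mg/L.

29.2 mg/L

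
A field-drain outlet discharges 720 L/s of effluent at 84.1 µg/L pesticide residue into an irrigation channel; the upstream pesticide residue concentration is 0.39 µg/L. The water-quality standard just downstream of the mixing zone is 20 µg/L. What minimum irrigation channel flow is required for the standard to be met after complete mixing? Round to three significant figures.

Set C_mix = 20: (Q·0.3900 + 720.0·84.10) / (Q + 720.0) = 20
→ Q = 720.0·(84.10 − 20)/(20 − 0.3900) = 2353 L/s.

2350 L/s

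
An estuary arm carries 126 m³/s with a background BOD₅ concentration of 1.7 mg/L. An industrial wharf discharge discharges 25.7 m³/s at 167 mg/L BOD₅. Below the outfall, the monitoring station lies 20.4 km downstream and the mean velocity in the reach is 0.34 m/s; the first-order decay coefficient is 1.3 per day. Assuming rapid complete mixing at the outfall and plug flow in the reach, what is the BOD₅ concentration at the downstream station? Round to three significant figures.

Flow-weighted average: C = (126.0·1.700 + 25.70·167.0) / 151.7 = 4506/151.7 = 29.70 mg/L.
Travel time t = 20.4·1000 / 0.34 = 60000 s = 16.67 h.
Applying C = C₀e^(−kt): 29.70 × 0.4054 = 12.04 mg/L.

12.0 mg/L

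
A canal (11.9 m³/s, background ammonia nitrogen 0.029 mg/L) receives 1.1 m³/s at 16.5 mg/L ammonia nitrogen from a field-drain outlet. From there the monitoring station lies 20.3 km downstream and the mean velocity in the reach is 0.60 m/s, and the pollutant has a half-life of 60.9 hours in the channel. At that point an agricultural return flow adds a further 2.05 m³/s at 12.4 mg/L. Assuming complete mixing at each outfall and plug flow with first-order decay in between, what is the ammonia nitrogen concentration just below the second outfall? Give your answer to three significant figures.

2.79 mg/L

Mixed concentration C = ΣQC/ΣQ = (11.90·0.02900 + 1.100·16.50) / 13.00 = 18.50/13.00 = 1.423 mg/L; combined flow 13.00 m³/s.
Travel time t = 20.3·1000 / 0.60 = 33830 s = 9.398 h.
Half-life 60.9 h → k = ln 2 / 60.9 = 0.01138 h⁻¹ = 0.2732 d⁻¹.
After decay, C = 1.423 × e^(−kt) = 1.423 × 0.8986 = 1.278 mg/L.
At the second outfall, C = (13.00·1.278 + 2.050·12.40) / (13.00 + 2.050) = 2.793 mg/L.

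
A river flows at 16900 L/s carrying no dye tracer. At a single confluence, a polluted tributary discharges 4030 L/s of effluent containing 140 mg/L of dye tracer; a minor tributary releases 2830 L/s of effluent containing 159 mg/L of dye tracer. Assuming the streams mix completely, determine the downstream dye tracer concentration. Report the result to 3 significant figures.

After mixing, C = (16900·0 + 4030·140.0 + 2830·159.0) / 23760 = 1014000/23760 = 42.68 mg/L.

42.7 mg/L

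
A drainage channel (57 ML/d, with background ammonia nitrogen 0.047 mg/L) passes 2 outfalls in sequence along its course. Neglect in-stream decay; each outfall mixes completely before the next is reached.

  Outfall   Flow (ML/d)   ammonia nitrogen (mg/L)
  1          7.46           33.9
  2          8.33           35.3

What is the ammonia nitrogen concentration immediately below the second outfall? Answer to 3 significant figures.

7.55 mg/L

After outfall 1: Q = 57.00 + 7.460 = 64.46 ML/d; C = (57.00·0.04700 + 7.460·33.90)/64.46 = 3.965 mg/L.
After outfall 2: Q = 64.46 + 8.330 = 72.79 ML/d; C = (64.46·3.965 + 8.330·35.30)/72.79 = 7.551 mg/L.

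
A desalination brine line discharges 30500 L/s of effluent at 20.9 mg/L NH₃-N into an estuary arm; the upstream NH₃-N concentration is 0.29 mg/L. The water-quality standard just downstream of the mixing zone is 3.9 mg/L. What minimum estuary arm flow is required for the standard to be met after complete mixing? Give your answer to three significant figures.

Set C_mix = 3.9: (Q·0.2900 + 30500·20.90) / (Q + 30500) = 3.9
→ Q = 30500·(20.90 − 3.9)/(3.9 − 0.2900) = 143600 L/s.

144000 L/s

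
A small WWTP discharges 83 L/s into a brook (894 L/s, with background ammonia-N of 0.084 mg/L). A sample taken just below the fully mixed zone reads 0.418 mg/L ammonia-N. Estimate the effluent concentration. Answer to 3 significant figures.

Mass balance: 894.0·0.08400 + 83.00·Cₑ = 977.0·0.4180
→ Cₑ = (977.0·0.4180 − 894.0·0.08400) / 83.00 = 4.016 mg/L.

4.02 mg/L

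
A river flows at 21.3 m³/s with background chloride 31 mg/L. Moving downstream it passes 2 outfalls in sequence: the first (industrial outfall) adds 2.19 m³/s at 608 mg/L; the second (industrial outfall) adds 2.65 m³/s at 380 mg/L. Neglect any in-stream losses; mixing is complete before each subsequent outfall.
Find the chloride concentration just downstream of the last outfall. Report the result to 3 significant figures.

Below outfall 1: Q → 23.49 m³/s, C = (21.30·31.00 + 2.190·608.0)/23.49 = 84.79 mg/L.
Below outfall 2: Q → 26.14 m³/s, C = (23.49·84.79 + 2.650·380.0)/26.14 = 114.7 mg/L.

115 mg/L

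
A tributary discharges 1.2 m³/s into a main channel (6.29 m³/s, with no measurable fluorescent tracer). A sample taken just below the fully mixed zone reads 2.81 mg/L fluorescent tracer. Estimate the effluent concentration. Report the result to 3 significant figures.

Mass balance: 6.290·0 + 1.200·Cₑ = 7.490·2.810
→ Cₑ = (7.490·2.810 − 6.290·0) / 1.200 = 17.54 mg/L.

17.5 mg/L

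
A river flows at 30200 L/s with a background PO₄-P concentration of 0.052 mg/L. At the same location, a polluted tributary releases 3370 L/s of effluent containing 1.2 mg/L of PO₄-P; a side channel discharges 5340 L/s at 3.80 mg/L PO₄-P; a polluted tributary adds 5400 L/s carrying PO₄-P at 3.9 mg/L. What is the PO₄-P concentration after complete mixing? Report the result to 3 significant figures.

After mixing, C = (30200·0.05200 + 3370·1.200 + 5340·3.800 + 5400·3.900) / 44310 = 46970/44310 = 1.060 mg/L.

1.06 mg/L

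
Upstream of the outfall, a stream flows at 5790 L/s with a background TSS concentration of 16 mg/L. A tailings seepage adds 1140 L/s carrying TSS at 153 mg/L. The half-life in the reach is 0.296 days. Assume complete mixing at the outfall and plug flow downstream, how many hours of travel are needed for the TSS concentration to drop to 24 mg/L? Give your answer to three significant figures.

4.85 h

Mass balance: C = (5790·16.00 + 1140·153.0) / 6930 = 267100/6930 = 38.54 mg/L.
Half-life 0.296 d → k = ln 2 / 0.296 = 2.342 d⁻¹.
38.54·exp(−k·t) = 24 → t = ln(38.54/24)/k = 17470 s = 4.853 h.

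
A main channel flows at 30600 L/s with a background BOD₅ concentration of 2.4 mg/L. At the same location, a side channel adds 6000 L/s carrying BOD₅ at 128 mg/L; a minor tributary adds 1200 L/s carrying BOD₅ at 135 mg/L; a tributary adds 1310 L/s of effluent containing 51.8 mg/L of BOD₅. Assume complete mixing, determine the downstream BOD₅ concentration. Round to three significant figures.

27.4 mg/L

After mixing, C = (30600·2.400 + 6000·128.0 + 1200·135.0 + 1310·51.80) / 39110 = 1071000/39110 = 27.39 mg/L.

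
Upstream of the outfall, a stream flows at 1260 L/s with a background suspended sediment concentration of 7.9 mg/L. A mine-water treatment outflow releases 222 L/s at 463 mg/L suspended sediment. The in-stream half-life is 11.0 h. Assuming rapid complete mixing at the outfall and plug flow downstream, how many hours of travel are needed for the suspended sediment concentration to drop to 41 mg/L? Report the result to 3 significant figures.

9.81 h

Mixed concentration C = ΣQC/ΣQ = (1260·7.900 + 222.0·463.0) / 1482 = 112700/1482 = 76.07 mg/L.
Half-life 11.0 h → k = ln 2 / 11.0 = 0.06301 h⁻¹ = 1.512 d⁻¹.
76.07·exp(−k·t) = 41 → t = ln(76.07/41)/k = 35310 s = 9.809 h.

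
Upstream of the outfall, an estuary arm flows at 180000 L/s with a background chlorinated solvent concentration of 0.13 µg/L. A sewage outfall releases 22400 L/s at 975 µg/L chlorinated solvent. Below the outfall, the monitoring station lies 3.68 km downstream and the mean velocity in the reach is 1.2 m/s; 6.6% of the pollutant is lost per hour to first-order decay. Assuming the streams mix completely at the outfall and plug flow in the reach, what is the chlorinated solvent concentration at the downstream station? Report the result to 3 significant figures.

Conservation of mass: C = (180000·0.1300 + 22400·975.0) / 202400 = 21860000/202400 = 108.0 µg/L.
Travel time t = 3.68·1000 / 1.2 = 3067 s = 0.8519 h.
6.6%/h lost → k = −ln(1 − 0.066) = 0.06828 h⁻¹.
After decay, C = 108.0 × e^(−kt) = 108.0 × 0.9435 = 101.9 µg/L.

102 µg/L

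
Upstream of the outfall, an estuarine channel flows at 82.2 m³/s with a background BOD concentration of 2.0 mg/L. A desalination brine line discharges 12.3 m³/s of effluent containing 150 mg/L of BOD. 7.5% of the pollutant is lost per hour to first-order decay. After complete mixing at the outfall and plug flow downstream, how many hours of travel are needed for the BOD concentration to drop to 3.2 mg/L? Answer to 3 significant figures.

Mixed concentration C = ΣQC/ΣQ = (82.20·2.000 + 12.30·150.0) / 94.50 = 2009/94.50 = 21.26 mg/L.
7.5%/h lost → k = −ln(1 − 0.075) = 0.07796 h⁻¹.
21.26·exp(−k·t) = 3.2 → t = ln(21.26/3.2)/k = 87450 s = 24.29 h.

24.3 h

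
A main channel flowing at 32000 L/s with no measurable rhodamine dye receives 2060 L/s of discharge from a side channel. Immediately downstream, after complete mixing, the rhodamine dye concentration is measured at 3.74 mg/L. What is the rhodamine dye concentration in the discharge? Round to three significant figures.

Mass balance: 32000·0 + 2060·Cₑ = 34060·3.740
→ Cₑ = (34060·3.740 − 32000·0) / 2060 = 61.84 mg/L.

61.8 mg/L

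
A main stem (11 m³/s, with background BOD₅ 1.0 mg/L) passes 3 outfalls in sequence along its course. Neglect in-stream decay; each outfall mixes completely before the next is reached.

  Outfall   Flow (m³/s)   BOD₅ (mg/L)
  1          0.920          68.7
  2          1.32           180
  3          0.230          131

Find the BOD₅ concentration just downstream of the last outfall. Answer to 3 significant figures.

Below outfall 1: Q → 11.92 m³/s, C = (11.00·1.000 + 0.9200·68.70)/11.92 = 6.225 mg/L.
Below outfall 2: Q → 13.24 m³/s, C = (11.92·6.225 + 1.320·180.0)/13.24 = 23.55 mg/L.
Below outfall 3: Q → 13.47 m³/s, C = (13.24·23.55 + 0.2300·131.0)/13.47 = 25.38 mg/L.

25.4 mg/L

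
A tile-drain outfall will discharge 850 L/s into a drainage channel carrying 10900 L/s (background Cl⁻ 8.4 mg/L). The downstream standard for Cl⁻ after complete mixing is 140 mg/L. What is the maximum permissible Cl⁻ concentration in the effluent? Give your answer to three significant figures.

At the limit, (Qr·Cr + Qe·Cₑ)/(Qr + Qe) = 140:
Cₑ = (11750·140 − 10900·8.400) / 850.0 = 1828 mg/L.

1830 mg/L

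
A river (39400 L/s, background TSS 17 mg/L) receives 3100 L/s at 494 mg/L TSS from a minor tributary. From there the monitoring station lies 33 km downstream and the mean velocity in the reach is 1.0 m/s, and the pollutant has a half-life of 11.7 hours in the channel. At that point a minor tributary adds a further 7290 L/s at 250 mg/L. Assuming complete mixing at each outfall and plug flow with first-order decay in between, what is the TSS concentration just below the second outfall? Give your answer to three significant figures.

Mixed concentration C = ΣQC/ΣQ = (39400·17.00 + 3100·494.0) / 42500 = 2201000/42500 = 51.79 mg/L; combined flow 42500 L/s.
Travel time t = 33·1000 / 1.0 = 33000 s = 9.167 h.
Half-life 11.7 h → k = ln 2 / 11.7 = 0.05924 h⁻¹ = 1.422 d⁻¹.
Applying C = C₀e^(−kt): 51.79 × 0.5810 = 30.09 mg/L.
Second outfall: C = (42500·30.09 + 7290·250.0)/49790 = 62.29 mg/L.

62.3 mg/L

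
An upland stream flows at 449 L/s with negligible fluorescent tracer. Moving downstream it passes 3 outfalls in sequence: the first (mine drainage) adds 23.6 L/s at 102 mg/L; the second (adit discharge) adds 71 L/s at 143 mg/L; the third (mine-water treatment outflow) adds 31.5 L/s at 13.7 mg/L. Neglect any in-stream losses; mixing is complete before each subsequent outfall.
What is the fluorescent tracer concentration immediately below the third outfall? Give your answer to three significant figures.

22.6 mg/L

Below outfall 1: Q → 472.6 L/s, C = (449.0·0 + 23.60·102.0)/472.6 = 5.094 mg/L.
Below outfall 2: Q → 543.6 L/s, C = (472.6·5.094 + 71.00·143.0)/543.6 = 23.11 mg/L.
Below outfall 3: Q → 575.1 L/s, C = (543.6·23.11 + 31.50·13.70)/575.1 = 22.59 mg/L.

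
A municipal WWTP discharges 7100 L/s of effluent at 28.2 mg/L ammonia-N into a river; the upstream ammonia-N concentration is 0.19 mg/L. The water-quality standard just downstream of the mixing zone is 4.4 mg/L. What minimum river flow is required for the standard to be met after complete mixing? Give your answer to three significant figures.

40100 L/s

Set C_mix = 4.4: (Q·0.1900 + 7100·28.20) / (Q + 7100) = 4.4
→ Q = 7100·(28.20 − 4.4)/(4.4 − 0.1900) = 40140 L/s.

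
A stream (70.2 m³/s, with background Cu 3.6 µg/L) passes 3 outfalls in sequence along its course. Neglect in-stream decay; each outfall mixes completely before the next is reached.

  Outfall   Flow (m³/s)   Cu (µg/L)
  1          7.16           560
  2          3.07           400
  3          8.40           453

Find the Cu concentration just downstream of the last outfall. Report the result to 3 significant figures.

After outfall 1: Q = 70.20 + 7.160 = 77.36 m³/s; C = (70.20·3.600 + 7.160·560.0)/77.36 = 55.10 µg/L.
After outfall 2: Q = 77.36 + 3.070 = 80.43 m³/s; C = (77.36·55.10 + 3.070·400.0)/80.43 = 68.26 µg/L.
After outfall 3: Q = 80.43 + 8.400 = 88.83 m³/s; C = (80.43·68.26 + 8.400·453.0)/88.83 = 104.6 µg/L.

105 µg/L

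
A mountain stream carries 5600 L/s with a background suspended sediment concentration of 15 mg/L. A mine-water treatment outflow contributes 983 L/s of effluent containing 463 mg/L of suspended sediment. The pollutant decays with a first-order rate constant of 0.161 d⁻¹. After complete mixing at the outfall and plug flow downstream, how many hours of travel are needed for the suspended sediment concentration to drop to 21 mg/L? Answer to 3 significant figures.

Mixed concentration C = ΣQC/ΣQ = (5600·15.00 + 983.0·463.0) / 6583 = 539100/6583 = 81.90 mg/L.
81.90·exp(−k·t) = 21 → t = ln(81.90/21)/k = 730300 s = 202.9 h.

203 h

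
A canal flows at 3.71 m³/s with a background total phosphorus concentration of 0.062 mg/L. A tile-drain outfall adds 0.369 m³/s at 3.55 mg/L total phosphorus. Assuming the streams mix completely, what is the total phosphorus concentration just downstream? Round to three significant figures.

0.378 mg/L

Mass balance: C = (3.710·0.06200 + 0.3690·3.550) / 4.079 = 1.540/4.079 = 0.3775 mg/L.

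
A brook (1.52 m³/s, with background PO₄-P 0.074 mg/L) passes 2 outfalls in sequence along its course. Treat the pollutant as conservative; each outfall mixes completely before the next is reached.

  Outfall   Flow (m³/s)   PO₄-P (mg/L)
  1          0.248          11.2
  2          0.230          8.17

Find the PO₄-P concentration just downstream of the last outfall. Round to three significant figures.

2.39 mg/L

Below outfall 1: Q → 1.768 m³/s, C = (1.520·0.07400 + 0.2480·11.20)/1.768 = 1.635 mg/L.
Below outfall 2: Q → 1.998 m³/s, C = (1.768·1.635 + 0.2300·8.170)/1.998 = 2.387 mg/L.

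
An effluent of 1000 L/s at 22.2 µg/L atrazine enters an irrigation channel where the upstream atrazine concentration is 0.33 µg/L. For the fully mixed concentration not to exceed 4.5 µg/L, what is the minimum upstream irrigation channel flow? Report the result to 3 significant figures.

Set C_mix = 4.5: (Q·0.3300 + 1000·22.20) / (Q + 1000) = 4.5
→ Q = 1000·(22.20 − 4.5)/(4.5 − 0.3300) = 4245 L/s.

4240 L/s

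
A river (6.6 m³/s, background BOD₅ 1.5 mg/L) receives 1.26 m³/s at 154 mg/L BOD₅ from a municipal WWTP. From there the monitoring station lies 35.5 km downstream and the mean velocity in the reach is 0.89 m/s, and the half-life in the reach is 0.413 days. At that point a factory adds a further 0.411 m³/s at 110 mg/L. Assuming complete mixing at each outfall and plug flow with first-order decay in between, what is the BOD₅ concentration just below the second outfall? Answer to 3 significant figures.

16.8 mg/L

After mixing, C = (6.600·1.500 + 1.260·154.0) / 7.860 = 203.9/7.860 = 25.95 mg/L; combined flow 7.860 m³/s.
Travel time t = 35.5·1000 / 0.89 = 39890 s = 11.08 h.
Half-life 0.413 d → k = ln 2 / 0.413 = 1.678 d⁻¹.
Decay over the reach: 25.95·exp(−kt) = 25.95·0.4608 = 11.96 mg/L.
At the second outfall, C = (7.860·11.96 + 0.4110·110.0) / (7.860 + 0.4110) = 16.83 mg/L.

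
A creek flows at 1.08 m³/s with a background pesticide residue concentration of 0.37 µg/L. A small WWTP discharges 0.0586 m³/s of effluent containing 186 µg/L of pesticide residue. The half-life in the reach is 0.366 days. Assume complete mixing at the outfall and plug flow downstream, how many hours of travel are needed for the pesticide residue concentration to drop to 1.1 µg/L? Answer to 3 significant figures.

27.9 h

Mass balance: C = (1.080·0.3700 + 0.05860·186.0) / 1.139 = 11.30/1.139 = 9.924 µg/L.
Half-life 0.366 d → k = ln 2 / 0.366 = 1.894 d⁻¹.
9.924·exp(−k·t) = 1.1 → t = ln(9.924/1.1)/k = 100400 s = 27.88 h.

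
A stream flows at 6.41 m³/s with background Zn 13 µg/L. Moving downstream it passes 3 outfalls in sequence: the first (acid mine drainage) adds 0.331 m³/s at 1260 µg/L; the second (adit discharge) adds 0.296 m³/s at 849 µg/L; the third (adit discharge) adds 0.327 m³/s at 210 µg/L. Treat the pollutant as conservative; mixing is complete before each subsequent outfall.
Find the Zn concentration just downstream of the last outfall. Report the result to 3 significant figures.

Outfall 1: combined Q = 6.741 m³/s; C = (6.410·13.00 + 0.3310·1260)/6.741 = 74.23 µg/L.
Outfall 2: combined Q = 7.037 m³/s; C = (6.741·74.23 + 0.2960·849.0)/7.037 = 106.8 µg/L.
Outfall 3: combined Q = 7.364 m³/s; C = (7.037·106.8 + 0.3270·210.0)/7.364 = 111.4 µg/L.

111 µg/L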